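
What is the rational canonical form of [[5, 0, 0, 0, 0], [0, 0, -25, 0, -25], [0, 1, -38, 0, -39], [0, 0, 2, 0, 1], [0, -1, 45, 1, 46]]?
R = [[5, 0, 0, 0, 0], [0, 0, 0, 0, -25], [0, 1, 0, 0, -40], [0, 0, 1, 0, -6], [0, 0, 0, 1, 8]]

The invariant factors of A (the non-unit diagonal entries of the Smith normal form of xI - A over ℚ[x]) are x - 5, (x - 5)^2(x + 1)^2, each dividing the next. The characteristic polynomial is their product, (x - 5)^3(x + 1)^2.

The rational canonical form is the block-diagonal matrix of companion matrices C(f_i):
R = [[5, 0, 0, 0, 0], [0, 0, 0, 0, -25], [0, 1, 0, 0, -40], [0, 0, 1, 0, -6], [0, 0, 0, 1, 8]].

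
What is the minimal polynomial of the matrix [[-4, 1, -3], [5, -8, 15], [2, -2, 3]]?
m_A(x) = (x + 3)^2

The characteristic polynomial factors as (x + 3)^3. The minimal polynomial is ∏(x - λ)^{k_λ} where k_λ is the size of the largest Jordan block at λ.

For λ = -3: rank(A + 3I) = 1, and the largest Jordan block has size 2 (the smallest k with rank((A + 3I)^k) = rank((A + 3I)^(k+1))).

So m_A(x) = (x + 3)^2.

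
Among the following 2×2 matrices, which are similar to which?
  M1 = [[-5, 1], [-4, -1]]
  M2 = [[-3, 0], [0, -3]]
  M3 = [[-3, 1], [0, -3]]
Characteristic polynomials: χ_{M1} = (x + 3)^2, χ_{M2} = (x + 3)^2, χ_{M3} = (x + 3)^2.

{M1, M3}: invariant factors (x + 3)^2.

{M2}: invariant factors x + 3, x + 3.

Matrices are similar if and only if their invariant-factor lists agree; the partition into similarity classes is {M1, M3}, {M2}.

2 classes: {M1, M3}, {M2}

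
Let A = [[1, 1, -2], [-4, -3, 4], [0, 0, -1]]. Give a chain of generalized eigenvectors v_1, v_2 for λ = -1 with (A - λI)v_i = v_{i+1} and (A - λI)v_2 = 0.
We seek v_1 ∈ ker((A + I)^2) \ ker(A + I), then set v_{i+1} = (A + I) v_i.

One such chain is v_1 = [[0, 1, 0]]^T, v_2 = [[1, -2, 0]]^T. Check: (A + I) v_2 = [[0, 0, 0]]^T = 0.

v_1 = [[0, 1, 0]]^T, v_2 = [[1, -2, 0]]^T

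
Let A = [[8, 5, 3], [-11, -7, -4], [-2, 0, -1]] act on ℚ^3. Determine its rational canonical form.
The invariant factors of A (the non-unit diagonal entries of the Smith normal form of xI - A over ℚ[x]) are x^3 + 4x + 1, each dividing the next. The characteristic polynomial is their product, x^3 + 4x + 1.

The rational canonical form is the block-diagonal matrix of companion matrices C(f_i):
R = [[0, 0, -1], [1, 0, -4], [0, 1, 0]].

Note the characteristic polynomial does not split into linear factors over ℚ, so A has no Jordan form over ℚ; the rational canonical form exists over any field.

R = [[0, 0, -1], [1, 0, -4], [0, 1, 0]]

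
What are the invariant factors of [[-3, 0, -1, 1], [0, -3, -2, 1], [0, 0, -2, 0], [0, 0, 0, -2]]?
(x + 2)(x + 3), (x + 2)(x + 3)

The Jordan structure of A has elementary divisors (x + 3), (x + 3), (x + 2), (x + 2). Arranging the block sizes at each eigenvalue in decreasing order and taking row products gives the invariant factors.

Invariant factors (smallest first, each dividing the next): (x + 2)(x + 3), (x + 2)(x + 3).

Check: the last factor (x + 2)(x + 3) is the minimal polynomial, and the product (x + 2)^2(x + 3)^2 is the characteristic polynomial.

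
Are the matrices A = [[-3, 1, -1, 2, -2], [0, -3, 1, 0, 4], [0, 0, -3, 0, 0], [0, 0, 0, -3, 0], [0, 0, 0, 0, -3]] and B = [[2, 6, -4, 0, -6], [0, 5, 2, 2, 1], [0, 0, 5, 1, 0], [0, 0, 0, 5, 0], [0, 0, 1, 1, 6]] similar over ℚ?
trace(A) = -15 but trace(B) = 23. The trace is a similarity invariant, so A and B are not similar.

No.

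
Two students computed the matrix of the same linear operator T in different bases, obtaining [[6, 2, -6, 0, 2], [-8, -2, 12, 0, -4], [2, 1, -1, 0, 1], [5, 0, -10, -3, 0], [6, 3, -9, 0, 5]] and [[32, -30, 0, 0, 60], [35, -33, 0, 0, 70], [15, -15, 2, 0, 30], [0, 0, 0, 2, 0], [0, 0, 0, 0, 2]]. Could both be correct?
Both have characteristic polynomial (x - 2)^4(x + 3), but the minimal polynomial of A is (x - 2)^2(x + 3) while the minimal polynomial of B is (x - 2)(x + 3). The minimal polynomial is a similarity invariant, so A and B are not similar.

No.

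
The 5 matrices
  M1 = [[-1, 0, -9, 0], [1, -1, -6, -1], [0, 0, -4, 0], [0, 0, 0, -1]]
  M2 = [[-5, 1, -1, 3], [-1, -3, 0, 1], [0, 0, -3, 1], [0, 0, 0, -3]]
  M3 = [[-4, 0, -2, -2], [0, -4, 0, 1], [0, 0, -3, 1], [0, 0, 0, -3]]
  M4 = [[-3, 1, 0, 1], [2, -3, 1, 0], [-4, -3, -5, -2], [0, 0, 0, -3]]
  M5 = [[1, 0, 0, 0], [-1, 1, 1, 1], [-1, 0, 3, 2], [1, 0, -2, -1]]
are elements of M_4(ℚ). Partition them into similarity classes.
Characteristic polynomials: χ_{M1} = (x + 1)^3(x + 4), χ_{M2} = (x + 3)^2(x + 4)^2, χ_{M3} = (x + 3)^2(x + 4)^2, χ_{M4} = (x + 3)^2(x + 4)^2, χ_{M5} = (x - 1)^4.

{M1}: invariant factors x + 1, (x + 1)^2(x + 4).

{M2, M4}: invariant factors (x + 3)^2(x + 4)^2.

{M3}: invariant factors x + 4, (x + 3)^2(x + 4).

{M5}: invariant factors (x - 1)^2, (x - 1)^2.

Matrices are similar if and only if their invariant-factor lists agree; the partition into similarity classes is {M1}, {M2, M4}, {M3}, {M5}.

4 classes: {M1}, {M2, M4}, {M3}, {M5}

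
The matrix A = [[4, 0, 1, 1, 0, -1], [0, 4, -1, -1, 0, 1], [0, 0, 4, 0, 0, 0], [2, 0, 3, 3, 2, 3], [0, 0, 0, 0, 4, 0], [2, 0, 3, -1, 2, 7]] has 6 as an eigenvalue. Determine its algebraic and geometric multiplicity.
algebraic multiplicity 1, geometric multiplicity 1

The characteristic polynomial is (x - 6)(x - 4)^5, so the factor x - 6 appears with exponent 1: the algebraic multiplicity is 1.

rank(A - 6I) = 5, so the eigenspace has dimension 6 - 5 = 1: the geometric multiplicity is 1.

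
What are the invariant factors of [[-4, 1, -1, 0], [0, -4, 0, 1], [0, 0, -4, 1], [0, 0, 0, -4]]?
(x + 4)^2, (x + 4)^2

The Jordan structure of A has elementary divisors (x + 4)^2, (x + 4)^2. Arranging the block sizes at each eigenvalue in decreasing order and taking row products gives the invariant factors.

Invariant factors (smallest first, each dividing the next): (x + 4)^2, (x + 4)^2.

Check: the last factor (x + 4)^2 is the minimal polynomial, and the product (x + 4)^4 is the characteristic polynomial.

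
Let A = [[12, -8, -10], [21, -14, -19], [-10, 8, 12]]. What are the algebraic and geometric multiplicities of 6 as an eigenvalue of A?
The characteristic polynomial is (x - 6)(x - 2)^2, so the factor x - 6 appears with exponent 1: the algebraic multiplicity is 1.

rank(A - 6I) = 2, so the eigenspace has dimension 3 - 2 = 1: the geometric multiplicity is 1.

algebraic multiplicity 1, geometric multiplicity 1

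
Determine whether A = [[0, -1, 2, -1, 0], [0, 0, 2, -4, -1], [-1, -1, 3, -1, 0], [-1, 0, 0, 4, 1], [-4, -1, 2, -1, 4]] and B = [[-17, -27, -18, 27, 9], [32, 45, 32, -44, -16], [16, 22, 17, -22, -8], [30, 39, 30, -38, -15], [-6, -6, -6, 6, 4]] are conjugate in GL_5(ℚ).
No.

Both have characteristic polynomial (x - 4)^2(x - 1)^3, but the minimal polynomial of A is (x - 4)^2(x - 1)^2 while the minimal polynomial of B is (x - 4)^2(x - 1). The minimal polynomial is a similarity invariant, so A and B are not similar.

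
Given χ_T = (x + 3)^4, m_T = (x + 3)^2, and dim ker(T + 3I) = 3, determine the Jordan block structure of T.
λ = -3: algebraic multiplicity 4 (exponent in χ_T), largest block size 2 (exponent in m_T), 3 blocks (geometric multiplicity). These force block sizes [2, 1, 1].

Jordan blocks: (-3, 2), (-3, 1), (-3, 1)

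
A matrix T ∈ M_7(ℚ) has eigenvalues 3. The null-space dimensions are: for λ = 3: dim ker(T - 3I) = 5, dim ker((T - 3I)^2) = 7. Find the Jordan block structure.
λ = 3: successive nullity increments [5, 2] count blocks of size ≥ k; block sizes are [2, 2, 1, 1, 1].

Jordan blocks: (3, 2), (3, 2), (3, 1), (3, 1), (3, 1)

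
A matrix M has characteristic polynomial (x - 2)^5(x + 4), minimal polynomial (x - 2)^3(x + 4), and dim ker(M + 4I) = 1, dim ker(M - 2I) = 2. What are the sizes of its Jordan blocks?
λ = -4: algebraic multiplicity 1 (exponent in χ_M), largest block size 1 (exponent in m_M), 1 block (geometric multiplicity). This forces block sizes [1].
λ = 2: algebraic multiplicity 5 (exponent in χ_M), largest block size 3 (exponent in m_M), 2 blocks (geometric multiplicity). These force block sizes [3, 2].

Jordan blocks: (-4, 1), (2, 3), (2, 2)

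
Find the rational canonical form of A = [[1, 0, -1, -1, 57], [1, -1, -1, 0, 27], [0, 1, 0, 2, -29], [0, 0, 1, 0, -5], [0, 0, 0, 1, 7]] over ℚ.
The invariant factors of A (the non-unit diagonal entries of the Smith normal form of xI - A over ℚ[x]) are (x - 5)(x^2 - x - 4)^2, each dividing the next. The characteristic polynomial is their product, (x - 5)(x^2 - x - 4)^2.

The rational canonical form is the block-diagonal matrix of companion matrices C(f_i):
R = [[0, 0, 0, 0, 80], [1, 0, 0, 0, 24], [0, 1, 0, 0, -43], [0, 0, 1, 0, -3], [0, 0, 0, 1, 7]].

Note the characteristic polynomial does not split into linear factors over ℚ, so A has no Jordan form over ℚ; the rational canonical form exists over any field.

R = [[0, 0, 0, 0, 80], [1, 0, 0, 0, 24], [0, 1, 0, 0, -43], [0, 0, 1, 0, -3], [0, 0, 0, 1, 7]]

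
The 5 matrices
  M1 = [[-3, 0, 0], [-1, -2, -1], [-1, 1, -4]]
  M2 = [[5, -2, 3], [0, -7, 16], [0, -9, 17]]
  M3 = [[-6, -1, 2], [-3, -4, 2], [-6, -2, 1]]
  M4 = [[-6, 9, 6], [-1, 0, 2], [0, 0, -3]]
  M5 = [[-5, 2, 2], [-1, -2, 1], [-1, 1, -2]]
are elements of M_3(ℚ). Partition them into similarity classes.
2 classes: {M1, M3, M4, M5}, {M2}

Characteristic polynomials: χ_{M1} = (x + 3)^3, χ_{M2} = (x - 5)^3, χ_{M3} = (x + 3)^3, χ_{M4} = (x + 3)^3, χ_{M5} = (x + 3)^3.

{M1, M3, M4, M5}: invariant factors x + 3, (x + 3)^2.

{M2}: invariant factors (x - 5)^3.

Matrices are similar if and only if their invariant-factor lists agree; the partition into similarity classes is {M1, M3, M4, M5}, {M2}.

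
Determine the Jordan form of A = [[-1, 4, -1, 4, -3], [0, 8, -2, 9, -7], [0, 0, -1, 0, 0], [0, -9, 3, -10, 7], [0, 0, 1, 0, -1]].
The characteristic polynomial is det(xI - A) = (x + 1)^5, so the eigenvalues are -1 (algebraic multiplicity 5).

For λ = -1: rank(A + I) = 3, rank((A + I)^2) = 1, rank((A + I)^3) = 0. The eigenspace has dimension 5 - 3 = 2, so there are 2 Jordan blocks; the rank sequence gives block sizes [3, 2].

Assembling the blocks gives the Jordan form J above.

J = [[-1, 1, 0, 0, 0], [0, -1, 1, 0, 0], [0, 0, -1, 0, 0], [0, 0, 0, -1, 1], [0, 0, 0, 0, -1]]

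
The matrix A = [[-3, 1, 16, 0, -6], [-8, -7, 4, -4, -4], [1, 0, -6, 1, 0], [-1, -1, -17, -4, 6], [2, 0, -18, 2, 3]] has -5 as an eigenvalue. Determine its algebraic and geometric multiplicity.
The characteristic polynomial is (x - 3)(x + 5)^4, so the factor x + 5 appears with exponent 4: the algebraic multiplicity is 4.

rank(A + 5I) = 3, so the eigenspace has dimension 5 - 3 = 2: the geometric multiplicity is 2.

Since 2 < 4, A is not diagonalizable.

algebraic multiplicity 4, geometric multiplicity 2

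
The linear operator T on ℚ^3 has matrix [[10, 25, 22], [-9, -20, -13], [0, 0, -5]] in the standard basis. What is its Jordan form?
The characteristic polynomial is det(xI - A) = (x + 5)^3, so the eigenvalues are -5 (algebraic multiplicity 3).

For λ = -5: rank(A + 5I) = 2, rank((A + 5I)^2) = 1, rank((A + 5I)^3) = 0. The eigenspace has dimension 3 - 2 = 1, so there is 1 Jordan block; the rank sequence gives block sizes [3].

Assembling the blocks gives the Jordan form J above.

J = [[-5, 1, 0], [0, -5, 1], [0, 0, -5]]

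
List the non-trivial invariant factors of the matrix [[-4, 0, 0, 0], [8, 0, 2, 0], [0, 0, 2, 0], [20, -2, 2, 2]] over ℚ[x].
x - 2, x(x - 2)(x + 4)

The Jordan structure of A has elementary divisors (x + 4), x, (x - 2), (x - 2). Arranging the block sizes at each eigenvalue in decreasing order and taking row products gives the invariant factors.

Invariant factors (smallest first, each dividing the next): x - 2, x(x - 2)(x + 4).

Check: the last factor x(x - 2)(x + 4) is the minimal polynomial, and the product x(x - 2)^2(x + 4) is the characteristic polynomial.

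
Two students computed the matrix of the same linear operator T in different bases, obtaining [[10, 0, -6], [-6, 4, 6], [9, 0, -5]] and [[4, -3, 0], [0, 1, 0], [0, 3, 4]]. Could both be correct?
Two matrices over a field are similar if and only if they have the same invariant factors.

Both A and B have characteristic polynomial (x - 4)^2(x - 1) and minimal polynomial (x - 4)(x - 1). Computing further, both have invariant factors x - 4, (x - 4)(x - 1). Hence A and B are similar.

Yes.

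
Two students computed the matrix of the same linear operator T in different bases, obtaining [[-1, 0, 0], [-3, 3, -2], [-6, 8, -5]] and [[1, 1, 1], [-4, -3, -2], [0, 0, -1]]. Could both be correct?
Yes.

Two matrices over a field are similar if and only if they have the same invariant factors.

Both A and B have characteristic polynomial (x + 1)^3 and minimal polynomial (x + 1)^2. Computing further, both have invariant factors x + 1, (x + 1)^2. Hence A and B are similar.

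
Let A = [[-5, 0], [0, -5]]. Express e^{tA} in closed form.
e^{tA} = [[e^{-5*t}, 0], [0, e^{-5*t}]]

A has Jordan form J = [[-5, 0], [0, -5]] with A = PJP^{-1}, so e^{tA} = P e^{tJ} P^{-1}.

For a Jordan block J_k(λ), e^{tJ_k(λ)} = e^{λt} · (I + tN + t^2 N^2/2! + ... + t^{k-1} N^{k-1}/(k-1)!) where N is the nilpotent superdiagonal part.

Assembling the blocks and conjugating back gives the entries of e^{tA} as shown above.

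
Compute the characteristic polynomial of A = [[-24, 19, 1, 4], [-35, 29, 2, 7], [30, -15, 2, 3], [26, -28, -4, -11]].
xI - A = [[x + 24, -19, -1, -4], [35, x - 29, -2, -7], [-30, 15, x - 2, -3], [-26, 28, 4, x + 11]].

Expanding det(xI - A) along the first row:
det(xI - A) = + (x + 24)·det([[x - 29, -2, -7], [15, x - 2, -3], [28, 4, x + 11]]) - (-19)·det([[35, -2, -7], [-30, x - 2, -3], [-26, 4, x + 11]]) + (-1)·det([[35, x - 29, -7], [-30, 15, -3], [-26, 28, x + 11]]) - (-4)·det([[35, x - 29, -2], [-30, 15, x - 2], [-26, 28, 4]]).

Evaluating gives χ_A(x) = x^4 + 4x^3 + 6x^2 + 4x + 1 = (x + 1)^4.

χ_A(x) = (x + 1)^4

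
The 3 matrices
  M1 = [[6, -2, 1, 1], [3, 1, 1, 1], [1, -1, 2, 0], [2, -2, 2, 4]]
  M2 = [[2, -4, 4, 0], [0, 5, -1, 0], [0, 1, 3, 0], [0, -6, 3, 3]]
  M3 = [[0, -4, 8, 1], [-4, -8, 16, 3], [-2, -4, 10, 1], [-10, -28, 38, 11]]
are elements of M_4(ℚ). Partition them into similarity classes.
2 classes: {M1, M2}, {M3}

Characteristic polynomials: χ_{M1} = (x - 4)^2(x - 3)(x - 2), χ_{M2} = (x - 4)^2(x - 3)(x - 2), χ_{M3} = (x - 4)^2(x - 3)(x - 2).

{M1, M2}: invariant factors (x - 4)^2(x - 3)(x - 2).

{M3}: invariant factors x - 4, (x - 4)(x - 3)(x - 2).

Matrices are similar if and only if their invariant-factor lists agree; the partition into similarity classes is {M1, M2}, {M3}.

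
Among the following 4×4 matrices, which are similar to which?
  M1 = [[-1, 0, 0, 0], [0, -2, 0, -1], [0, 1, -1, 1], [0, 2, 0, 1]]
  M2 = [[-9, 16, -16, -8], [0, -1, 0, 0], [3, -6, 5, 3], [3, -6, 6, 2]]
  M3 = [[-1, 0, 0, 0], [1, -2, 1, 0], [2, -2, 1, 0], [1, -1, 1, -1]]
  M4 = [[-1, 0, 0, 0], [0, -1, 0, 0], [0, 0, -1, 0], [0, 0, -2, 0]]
Characteristic polynomials: χ_{M1} = x(x + 1)^3, χ_{M2} = x(x + 1)^3, χ_{M3} = x(x + 1)^3, χ_{M4} = x(x + 1)^3.

{M1, M2, M3, M4}: invariant factors x + 1, x + 1, x(x + 1).

Matrices are similar if and only if their invariant-factor lists agree; the partition into similarity classes is {M1, M2, M3, M4}.

1 class: {M1, M2, M3, M4}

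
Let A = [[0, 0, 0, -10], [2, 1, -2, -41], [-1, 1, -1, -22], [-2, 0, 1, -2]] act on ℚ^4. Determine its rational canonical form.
R = [[0, 0, 0, -10], [1, 0, 0, -11], [0, 1, 0, -3], [0, 0, 1, -2]]

The invariant factors of A (the non-unit diagonal entries of the Smith normal form of xI - A over ℚ[x]) are (x + 2)(x^3 + 3x + 5), each dividing the next. The characteristic polynomial is their product, (x + 2)(x^3 + 3x + 5).

The rational canonical form is the block-diagonal matrix of companion matrices C(f_i):
R = [[0, 0, 0, -10], [1, 0, 0, -11], [0, 1, 0, -3], [0, 0, 1, -2]].

Note the characteristic polynomial does not split into linear factors over ℚ, so A has no Jordan form over ℚ; the rational canonical form exists over any field.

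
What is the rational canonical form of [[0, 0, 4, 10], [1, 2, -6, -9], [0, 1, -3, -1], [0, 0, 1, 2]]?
The invariant factors of A (the non-unit diagonal entries of the Smith normal form of xI - A over ℚ[x]) are (x - 1)(x^3 - x + 2), each dividing the next. The characteristic polynomial is their product, (x - 1)(x^3 - x + 2).

The rational canonical form is the block-diagonal matrix of companion matrices C(f_i):
R = [[0, 0, 0, 2], [1, 0, 0, -3], [0, 1, 0, 1], [0, 0, 1, 1]].

Note the characteristic polynomial does not split into linear factors over ℚ, so A has no Jordan form over ℚ; the rational canonical form exists over any field.

R = [[0, 0, 0, 2], [1, 0, 0, -3], [0, 1, 0, 1], [0, 0, 1, 1]]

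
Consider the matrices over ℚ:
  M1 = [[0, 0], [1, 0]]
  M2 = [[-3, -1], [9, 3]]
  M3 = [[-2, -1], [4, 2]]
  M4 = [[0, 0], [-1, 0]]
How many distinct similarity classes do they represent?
Characteristic polynomials: χ_{M1} = x^2, χ_{M2} = x^2, χ_{M3} = x^2, χ_{M4} = x^2.

{M1, M2, M3, M4}: invariant factors x^2.

Matrices are similar if and only if their invariant-factor lists agree; the partition into similarity classes is {M1, M2, M3, M4}.

1 class: {M1, M2, M3, M4}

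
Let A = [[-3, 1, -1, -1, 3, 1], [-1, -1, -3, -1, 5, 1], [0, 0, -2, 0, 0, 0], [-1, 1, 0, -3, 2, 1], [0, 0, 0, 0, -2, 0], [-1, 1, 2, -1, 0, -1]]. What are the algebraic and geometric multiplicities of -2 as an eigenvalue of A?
The characteristic polynomial is (x + 2)^6, so the factor x + 2 appears with exponent 6: the algebraic multiplicity is 6.

rank(A + 2I) = 2, so the eigenspace has dimension 6 - 2 = 4: the geometric multiplicity is 4.

Since 4 < 6, A is not diagonalizable.

algebraic multiplicity 6, geometric multiplicity 4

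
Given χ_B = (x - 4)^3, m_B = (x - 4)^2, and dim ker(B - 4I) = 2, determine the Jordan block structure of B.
λ = 4: algebraic multiplicity 3 (exponent in χ_B), largest block size 2 (exponent in m_B), 2 blocks (geometric multiplicity). These force block sizes [2, 1].

Jordan blocks: (4, 2), (4, 1)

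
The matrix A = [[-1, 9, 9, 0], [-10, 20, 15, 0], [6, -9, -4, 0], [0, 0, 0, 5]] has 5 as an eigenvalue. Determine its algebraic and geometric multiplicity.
algebraic multiplicity 4, geometric multiplicity 3

The characteristic polynomial is (x - 5)^4, so the factor x - 5 appears with exponent 4: the algebraic multiplicity is 4.

rank(A - 5I) = 1, so the eigenspace has dimension 4 - 1 = 3: the geometric multiplicity is 3.

Since 3 < 4, A is not diagonalizable.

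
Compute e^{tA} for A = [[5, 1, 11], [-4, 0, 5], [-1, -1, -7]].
A has Jordan form J = [[-3, 1, 0], [0, -3, 0], [0, 0, 4]] with A = PJP^{-1}, so e^{tA} = P e^{tJ} P^{-1}.

For a Jordan block J_k(λ), e^{tJ_k(λ)} = e^{λt} · (I + tN + t^2 N^2/2! + ... + t^{k-1} N^{k-1}/(k-1)!) where N is the nilpotent superdiagonal part.

Assembling the blocks and conjugating back gives the entries of e^{tA} as shown above.

e^{tA} = [[(t + e^{7*t})*e^{-3*t}, t*e^{-3*t}, (4*t + e^{7*t} - 1)*e^{-3*t}], [(3*t - e^{7*t} + 1)*e^{-3*t}, (3*t + 1)*e^{-3*t}, (12*t - e^{7*t} + 1)*e^{-3*t}], [-t*e^{-3*t}, -t*e^{-3*t}, (1 - 4*t)*e^{-3*t}]]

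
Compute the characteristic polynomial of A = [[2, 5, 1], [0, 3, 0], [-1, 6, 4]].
xI - A = [[x - 2, -5, -1], [0, x - 3, 0], [1, -6, x - 4]].

Expanding det(xI - A) along the first row:
det(xI - A) = + (x - 2)·det([[x - 3, 0], [-6, x - 4]]) - (-5)·det([[0, 0], [1, x - 4]]) + (-1)·det([[0, x - 3], [1, -6]]).

Evaluating gives χ_A(x) = x^3 - 9x^2 + 27x - 27 = (x - 3)^3.

χ_A(x) = (x - 3)^3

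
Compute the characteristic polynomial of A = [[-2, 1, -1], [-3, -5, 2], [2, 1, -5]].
χ_A(x) = (x + 4)^3

xI - A = [[x + 2, -1, 1], [3, x + 5, -2], [-2, -1, x + 5]].

Expanding det(xI - A) along the first row:
det(xI - A) = + (x + 2)·det([[x + 5, -2], [-1, x + 5]]) - (-1)·det([[3, -2], [-2, x + 5]]) + (1)·det([[3, x + 5], [-2, -1]]).

Evaluating gives χ_A(x) = x^3 + 12x^2 + 48x + 64 = (x + 4)^3.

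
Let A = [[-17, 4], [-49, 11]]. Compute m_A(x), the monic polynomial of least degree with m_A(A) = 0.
The characteristic polynomial factors as (x + 3)^2. The minimal polynomial is ∏(x - λ)^{k_λ} where k_λ is the size of the largest Jordan block at λ.

For λ = -3: rank(A + 3I) = 1, and the largest Jordan block has size 2 (the smallest k with rank((A + 3I)^k) = rank((A + 3I)^(k+1))).

So m_A(x) = (x + 3)^2.

m_A(x) = (x + 3)^2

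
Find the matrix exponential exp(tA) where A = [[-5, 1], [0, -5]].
A has Jordan form J = [[-5, 1], [0, -5]] with A = PJP^{-1}, so e^{tA} = P e^{tJ} P^{-1}.

For a Jordan block J_k(λ), e^{tJ_k(λ)} = e^{λt} · (I + tN + t^2 N^2/2! + ... + t^{k-1} N^{k-1}/(k-1)!) where N is the nilpotent superdiagonal part.

Assembling the blocks and conjugating back gives the entries of e^{tA} as shown above.

e^{tA} = [[e^{-5*t}, t*e^{-5*t}], [0, e^{-5*t}]]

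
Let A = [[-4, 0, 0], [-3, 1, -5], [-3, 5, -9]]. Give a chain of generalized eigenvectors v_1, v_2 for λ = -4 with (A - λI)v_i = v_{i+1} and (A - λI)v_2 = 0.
We seek v_1 ∈ ker((A + 4I)^2) \ ker(A + 4I), then set v_{i+1} = (A + 4I) v_i.

One such chain is v_1 = [[2, 1, 0]]^T, v_2 = [[0, -1, -1]]^T. Check: (A + 4I) v_2 = [[0, 0, 0]]^T = 0.

v_1 = [[2, 1, 0]]^T, v_2 = [[0, -1, -1]]^T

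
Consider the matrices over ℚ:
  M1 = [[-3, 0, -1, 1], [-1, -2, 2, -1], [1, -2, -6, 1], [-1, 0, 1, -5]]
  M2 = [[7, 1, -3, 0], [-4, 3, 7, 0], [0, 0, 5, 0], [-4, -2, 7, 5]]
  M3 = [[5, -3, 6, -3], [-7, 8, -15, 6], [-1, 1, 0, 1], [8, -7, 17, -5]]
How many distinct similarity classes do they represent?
Characteristic polynomials: χ_{M1} = (x + 4)^4, χ_{M2} = (x - 5)^4, χ_{M3} = (x - 2)^4.

{M1}: invariant factors x + 4, (x + 4)^3.

{M2}: invariant factors x - 5, (x - 5)^3.

{M3}: invariant factors (x - 2)^2, (x - 2)^2.

Matrices are similar if and only if their invariant-factor lists agree; the partition into similarity classes is {M1}, {M2}, {M3}.

3 classes: {M1}, {M2}, {M3}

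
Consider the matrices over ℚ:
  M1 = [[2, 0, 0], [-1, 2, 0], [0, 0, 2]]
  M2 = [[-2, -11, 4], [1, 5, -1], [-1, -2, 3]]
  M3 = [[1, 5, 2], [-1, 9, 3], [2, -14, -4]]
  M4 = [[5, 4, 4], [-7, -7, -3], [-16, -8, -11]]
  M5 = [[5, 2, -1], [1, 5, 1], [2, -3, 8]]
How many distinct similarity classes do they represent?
Characteristic polynomials: χ_{M1} = (x - 2)^3, χ_{M2} = (x - 2)^3, χ_{M3} = (x - 2)^3, χ_{M4} = (x + 3)(x + 5)^2, χ_{M5} = (x - 6)^3.

{M1}: invariant factors x - 2, (x - 2)^2.

{M2, M3}: invariant factors (x - 2)^3.

{M4}: invariant factors (x + 3)(x + 5)^2.

{M5}: invariant factors (x - 6)^3.

Matrices are similar if and only if their invariant-factor lists agree; the partition into similarity classes is {M1}, {M2, M3}, {M4}, {M5}.

4 classes: {M1}, {M2, M3}, {M4}, {M5}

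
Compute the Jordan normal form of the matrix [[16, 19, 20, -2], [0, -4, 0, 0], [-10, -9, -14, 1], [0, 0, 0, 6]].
The characteristic polynomial is det(xI - A) = (x - 6)^2(x + 4)^2, so the eigenvalues are -4 (algebraic multiplicity 2), 6 (algebraic multiplicity 2).

For λ = -4: rank(A + 4I) = 3, rank((A + 4I)^2) = 2. The eigenspace has dimension 4 - 3 = 1, so there is 1 Jordan block; the rank sequence gives block sizes [2].

For λ = 6: rank(A - 6I) = 3, rank((A - 6I)^2) = 2. The eigenspace has dimension 4 - 3 = 1, so there is 1 Jordan block; the rank sequence gives block sizes [2].

Assembling the blocks gives the Jordan form J above.

J = [[-4, 1, 0, 0], [0, -4, 0, 0], [0, 0, 6, 1], [0, 0, 0, 6]]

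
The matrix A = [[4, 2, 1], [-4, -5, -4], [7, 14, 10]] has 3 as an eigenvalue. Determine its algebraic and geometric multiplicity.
algebraic multiplicity 3, geometric multiplicity 2

The characteristic polynomial is (x - 3)^3, so the factor x - 3 appears with exponent 3: the algebraic multiplicity is 3.

rank(A - 3I) = 1, so the eigenspace has dimension 3 - 1 = 2: the geometric multiplicity is 2.

Since 2 < 3, A is not diagonalizable.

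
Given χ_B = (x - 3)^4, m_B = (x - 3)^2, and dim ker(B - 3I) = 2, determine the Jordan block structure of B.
λ = 3: algebraic multiplicity 4 (exponent in χ_B), largest block size 2 (exponent in m_B), 2 blocks (geometric multiplicity). These force block sizes [2, 2].

Jordan blocks: (3, 2), (3, 2)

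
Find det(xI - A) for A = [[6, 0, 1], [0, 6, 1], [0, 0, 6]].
xI - A = [[x - 6, 0, -1], [0, x - 6, -1], [0, 0, x - 6]].

Expanding det(xI - A) along the first row:
det(xI - A) = + (x - 6)·det([[x - 6, -1], [0, x - 6]]) - (0)·det([[0, -1], [0, x - 6]]) + (-1)·det([[0, x - 6], [0, 0]]).

Evaluating gives χ_A(x) = x^3 - 18x^2 + 108x - 216 = (x - 6)^3.

χ_A(x) = (x - 6)^3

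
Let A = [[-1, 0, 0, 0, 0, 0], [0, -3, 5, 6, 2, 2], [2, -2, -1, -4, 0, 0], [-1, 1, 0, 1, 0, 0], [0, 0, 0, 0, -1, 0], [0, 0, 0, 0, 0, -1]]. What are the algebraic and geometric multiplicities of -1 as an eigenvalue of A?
algebraic multiplicity 6, geometric multiplicity 4

The characteristic polynomial is (x + 1)^6, so the factor x + 1 appears with exponent 6: the algebraic multiplicity is 6.

rank(A + I) = 2, so the eigenspace has dimension 6 - 2 = 4: the geometric multiplicity is 4.

Since 4 < 6, A is not diagonalizable.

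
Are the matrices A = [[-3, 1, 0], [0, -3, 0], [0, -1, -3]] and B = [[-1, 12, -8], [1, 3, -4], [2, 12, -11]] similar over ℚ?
Two matrices over a field are similar if and only if they have the same invariant factors.

Both A and B have characteristic polynomial (x + 3)^3 and minimal polynomial (x + 3)^2. Computing further, both have invariant factors x + 3, (x + 3)^2. Hence A and B are similar.

Yes.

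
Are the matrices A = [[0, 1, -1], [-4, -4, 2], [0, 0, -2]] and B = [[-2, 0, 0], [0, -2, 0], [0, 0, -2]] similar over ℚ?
No.

Both have characteristic polynomial (x + 2)^3, but the minimal polynomial of A is (x + 2)^2 while the minimal polynomial of B is x + 2. The minimal polynomial is a similarity invariant, so A and B are not similar.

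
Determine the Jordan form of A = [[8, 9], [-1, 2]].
J = [[5, 1], [0, 5]]

The characteristic polynomial is det(xI - A) = (x - 5)^2, so the eigenvalues are 5 (algebraic multiplicity 2).

For λ = 5: rank(A - 5I) = 1, rank((A - 5I)^2) = 0. The eigenspace has dimension 2 - 1 = 1, so there is 1 Jordan block; the rank sequence gives block sizes [2].

Assembling the blocks gives the Jordan form J above.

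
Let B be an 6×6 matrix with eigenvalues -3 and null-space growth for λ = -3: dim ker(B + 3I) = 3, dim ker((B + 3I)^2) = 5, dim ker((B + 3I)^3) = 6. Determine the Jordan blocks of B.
Jordan blocks: (-3, 3), (-3, 2), (-3, 1)

λ = -3: successive nullity increments [3, 2, 1] count blocks of size ≥ k; block sizes are [3, 2, 1].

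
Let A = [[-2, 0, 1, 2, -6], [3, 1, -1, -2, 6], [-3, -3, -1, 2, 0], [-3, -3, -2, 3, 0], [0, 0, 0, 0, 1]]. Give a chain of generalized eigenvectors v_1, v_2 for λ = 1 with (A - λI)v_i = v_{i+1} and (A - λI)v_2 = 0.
v_1 = [[0, -1, 1, 0, 0]]^T, v_2 = [[1, -1, 1, 1, 0]]^T

We seek v_1 ∈ ker((A - I)^2) \ ker(A - I), then set v_{i+1} = (A - I) v_i.

One such chain is v_1 = [[0, -1, 1, 0, 0]]^T, v_2 = [[1, -1, 1, 1, 0]]^T. Check: (A - I) v_2 = [[0, 0, 0, 0, 0]]^T = 0.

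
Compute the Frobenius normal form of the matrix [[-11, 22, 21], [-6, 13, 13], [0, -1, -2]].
The invariant factors of A (the non-unit diagonal entries of the Smith normal form of xI - A over ℚ[x]) are x^3 - 2x - 5, each dividing the next. The characteristic polynomial is their product, x^3 - 2x - 5.

The rational canonical form is the block-diagonal matrix of companion matrices C(f_i):
R = [[0, 0, 5], [1, 0, 2], [0, 1, 0]].

Note the characteristic polynomial does not split into linear factors over ℚ, so A has no Jordan form over ℚ; the rational canonical form exists over any field.

R = [[0, 0, 5], [1, 0, 2], [0, 1, 0]]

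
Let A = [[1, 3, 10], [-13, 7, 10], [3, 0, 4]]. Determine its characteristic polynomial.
χ_A(x) = (x - 4)^3

xI - A = [[x - 1, -3, -10], [13, x - 7, -10], [-3, 0, x - 4]].

Expanding det(xI - A) along the first row:
det(xI - A) = + (x - 1)·det([[x - 7, -10], [0, x - 4]]) - (-3)·det([[13, -10], [-3, x - 4]]) + (-10)·det([[13, x - 7], [-3, 0]]).

Evaluating gives χ_A(x) = x^3 - 12x^2 + 48x - 64 = (x - 4)^3.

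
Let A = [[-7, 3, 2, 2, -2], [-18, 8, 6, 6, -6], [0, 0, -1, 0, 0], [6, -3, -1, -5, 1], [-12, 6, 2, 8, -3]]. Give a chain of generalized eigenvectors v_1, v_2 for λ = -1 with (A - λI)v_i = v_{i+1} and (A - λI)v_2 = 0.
v_1 = [[1, 2, 1, 0, 0]]^T, v_2 = [[2, 6, 0, -1, 2]]^T

We seek v_1 ∈ ker((A + I)^2) \ ker(A + I), then set v_{i+1} = (A + I) v_i.

One such chain is v_1 = [[1, 2, 1, 0, 0]]^T, v_2 = [[2, 6, 0, -1, 2]]^T. Check: (A + I) v_2 = [[0, 0, 0, 0, 0]]^T = 0.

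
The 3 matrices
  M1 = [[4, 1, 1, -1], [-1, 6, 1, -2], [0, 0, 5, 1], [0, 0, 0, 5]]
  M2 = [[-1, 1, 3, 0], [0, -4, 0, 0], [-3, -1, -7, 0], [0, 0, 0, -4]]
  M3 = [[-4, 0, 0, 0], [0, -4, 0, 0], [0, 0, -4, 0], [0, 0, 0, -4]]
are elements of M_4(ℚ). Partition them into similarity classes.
Characteristic polynomials: χ_{M1} = (x - 5)^4, χ_{M2} = (x + 4)^4, χ_{M3} = (x + 4)^4.

{M1}: invariant factors (x - 5)^2, (x - 5)^2.

{M2}: invariant factors x + 4, x + 4, (x + 4)^2.

{M3}: invariant factors x + 4, x + 4, x + 4, x + 4.

Matrices are similar if and only if their invariant-factor lists agree; the partition into similarity classes is {M1}, {M2}, {M3}.

3 classes: {M1}, {M2}, {M3}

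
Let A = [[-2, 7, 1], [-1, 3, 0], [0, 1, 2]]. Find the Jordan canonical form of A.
J = [[1, 1, 0], [0, 1, 1], [0, 0, 1]]

The characteristic polynomial is det(xI - A) = (x - 1)^3, so the eigenvalues are 1 (algebraic multiplicity 3).

For λ = 1: rank(A - I) = 2, rank((A - I)^2) = 1, rank((A - I)^3) = 0. The eigenspace has dimension 3 - 2 = 1, so there is 1 Jordan block; the rank sequence gives block sizes [3].

Assembling the blocks gives the Jordan form J above.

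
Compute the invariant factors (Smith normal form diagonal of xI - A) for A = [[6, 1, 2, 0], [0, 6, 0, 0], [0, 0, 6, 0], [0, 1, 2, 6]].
The Jordan structure of A has elementary divisors (x - 6)^2, (x - 6), (x - 6). Arranging the block sizes at each eigenvalue in decreasing order and taking row products gives the invariant factors.

Invariant factors (smallest first, each dividing the next): x - 6, x - 6, (x - 6)^2.

Check: the last factor (x - 6)^2 is the minimal polynomial, and the product (x - 6)^4 is the characteristic polynomial.

x - 6, x - 6, (x - 6)^2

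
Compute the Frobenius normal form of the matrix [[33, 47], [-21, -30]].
R = [[0, 3], [1, 3]]

The invariant factors of A (the non-unit diagonal entries of the Smith normal form of xI - A over ℚ[x]) are x^2 - 3x - 3, each dividing the next. The characteristic polynomial is their product, x^2 - 3x - 3.

The rational canonical form is the block-diagonal matrix of companion matrices C(f_i):
R = [[0, 3], [1, 3]].

Note the characteristic polynomial does not split into linear factors over ℚ, so A has no Jordan form over ℚ; the rational canonical form exists over any field.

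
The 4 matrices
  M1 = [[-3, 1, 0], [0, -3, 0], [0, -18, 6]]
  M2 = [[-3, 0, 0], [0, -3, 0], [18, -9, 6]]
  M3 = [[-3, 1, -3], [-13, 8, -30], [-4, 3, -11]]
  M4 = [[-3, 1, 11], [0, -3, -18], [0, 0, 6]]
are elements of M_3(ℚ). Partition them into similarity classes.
Characteristic polynomials: χ_{M1} = (x - 6)(x + 3)^2, χ_{M2} = (x - 6)(x + 3)^2, χ_{M3} = (x + 2)^3, χ_{M4} = (x - 6)(x + 3)^2.

{M1, M4}: invariant factors (x - 6)(x + 3)^2.

{M2}: invariant factors x + 3, (x - 6)(x + 3).

{M3}: invariant factors (x + 2)^3.

Matrices are similar if and only if their invariant-factor lists agree; the partition into similarity classes is {M1, M4}, {M2}, {M3}.

3 classes: {M1, M4}, {M2}, {M3}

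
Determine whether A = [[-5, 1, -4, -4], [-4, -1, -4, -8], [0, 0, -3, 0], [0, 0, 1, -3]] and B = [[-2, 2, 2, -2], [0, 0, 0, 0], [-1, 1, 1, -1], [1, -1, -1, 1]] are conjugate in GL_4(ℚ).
trace(A) = -12 but trace(B) = 0. The trace is a similarity invariant, so A and B are not similar.

No.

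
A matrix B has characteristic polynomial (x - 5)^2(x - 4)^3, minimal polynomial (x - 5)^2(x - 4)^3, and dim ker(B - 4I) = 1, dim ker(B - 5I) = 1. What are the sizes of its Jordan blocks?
Jordan blocks: (4, 3), (5, 2)

λ = 4: algebraic multiplicity 3 (exponent in χ_B), largest block size 3 (exponent in m_B), 1 block (geometric multiplicity). This forces block sizes [3].
λ = 5: algebraic multiplicity 2 (exponent in χ_B), largest block size 2 (exponent in m_B), 1 block (geometric multiplicity). This forces block sizes [2].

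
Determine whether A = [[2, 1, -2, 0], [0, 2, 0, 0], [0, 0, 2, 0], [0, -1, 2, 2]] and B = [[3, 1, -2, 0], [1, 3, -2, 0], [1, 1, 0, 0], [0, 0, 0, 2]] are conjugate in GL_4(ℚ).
Two matrices over a field are similar if and only if they have the same invariant factors.

Both A and B have characteristic polynomial (x - 2)^4 and minimal polynomial (x - 2)^2. Computing further, both have invariant factors x - 2, x - 2, (x - 2)^2. Hence A and B are similar.

Yes.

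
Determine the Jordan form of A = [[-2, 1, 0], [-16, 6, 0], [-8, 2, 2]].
J = [[2, 1, 0], [0, 2, 0], [0, 0, 2]]

The characteristic polynomial is det(xI - A) = (x - 2)^3, so the eigenvalues are 2 (algebraic multiplicity 3).

For λ = 2: rank(A - 2I) = 1, rank((A - 2I)^2) = 0. The eigenspace has dimension 3 - 1 = 2, so there are 2 Jordan blocks; the rank sequence gives block sizes [2, 1].

Assembling the blocks gives the Jordan form J above.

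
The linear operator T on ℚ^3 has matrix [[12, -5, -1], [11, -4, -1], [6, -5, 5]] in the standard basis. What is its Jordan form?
J = [[1, 0, 0], [0, 6, 1], [0, 0, 6]]

The characteristic polynomial is det(xI - A) = (x - 6)^2(x - 1), so the eigenvalues are 1 (algebraic multiplicity 1), 6 (algebraic multiplicity 2).

For λ = 1: algebraic multiplicity 1 gives one 1×1 block.

For λ = 6: rank(A - 6I) = 2, rank((A - 6I)^2) = 1. The eigenspace has dimension 3 - 2 = 1, so there is 1 Jordan block; the rank sequence gives block sizes [2].

Assembling the blocks gives the Jordan form J above.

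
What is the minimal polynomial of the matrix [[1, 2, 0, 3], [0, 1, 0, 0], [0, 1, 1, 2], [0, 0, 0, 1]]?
The characteristic polynomial factors as (x - 1)^4. The minimal polynomial is ∏(x - λ)^{k_λ} where k_λ is the size of the largest Jordan block at λ.

For λ = 1: rank(A - I) = 2, and the largest Jordan block has size 2 (the smallest k with rank((A - I)^k) = rank((A - I)^(k+1))).

So m_A(x) = (x - 1)^2.

m_A(x) = (x - 1)^2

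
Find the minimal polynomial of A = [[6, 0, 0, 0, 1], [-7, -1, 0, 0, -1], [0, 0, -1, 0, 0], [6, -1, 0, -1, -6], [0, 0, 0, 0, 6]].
The characteristic polynomial factors as (x - 6)^2(x + 1)^3. The minimal polynomial is ∏(x - λ)^{k_λ} where k_λ is the size of the largest Jordan block at λ.

For λ = -1: rank(A + I) = 3, and the largest Jordan block has size 2 (the smallest k with rank((A + I)^k) = rank((A + I)^(k+1))).
For λ = 6: rank(A - 6I) = 4, and the largest Jordan block has size 2 (the smallest k with rank((A - 6I)^k) = rank((A - 6I)^(k+1))).

So m_A(x) = (x - 6)^2(x + 1)^2.

m_A(x) = (x - 6)^2(x + 1)^2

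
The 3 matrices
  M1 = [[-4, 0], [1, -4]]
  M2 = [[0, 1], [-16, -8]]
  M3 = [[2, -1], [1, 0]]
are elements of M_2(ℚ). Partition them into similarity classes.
Characteristic polynomials: χ_{M1} = (x + 4)^2, χ_{M2} = (x + 4)^2, χ_{M3} = (x - 1)^2.

{M1, M2}: invariant factors (x + 4)^2.

{M3}: invariant factors (x - 1)^2.

Matrices are similar if and only if their invariant-factor lists agree; the partition into similarity classes is {M1, M2}, {M3}.

2 classes: {M1, M2}, {M3}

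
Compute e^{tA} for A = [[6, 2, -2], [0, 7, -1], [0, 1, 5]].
A has Jordan form J = [[6, 1, 0], [0, 6, 0], [0, 0, 6]] with A = PJP^{-1}, so e^{tA} = P e^{tJ} P^{-1}.

For a Jordan block J_k(λ), e^{tJ_k(λ)} = e^{λt} · (I + tN + t^2 N^2/2! + ... + t^{k-1} N^{k-1}/(k-1)!) where N is the nilpotent superdiagonal part.

Assembling the blocks and conjugating back gives the entries of e^{tA} as shown above.

e^{tA} = [[e^{6*t}, 2*t*e^{6*t}, -2*t*e^{6*t}], [0, (t + 1)*e^{6*t}, -t*e^{6*t}], [0, t*e^{6*t}, (1 - t)*e^{6*t}]]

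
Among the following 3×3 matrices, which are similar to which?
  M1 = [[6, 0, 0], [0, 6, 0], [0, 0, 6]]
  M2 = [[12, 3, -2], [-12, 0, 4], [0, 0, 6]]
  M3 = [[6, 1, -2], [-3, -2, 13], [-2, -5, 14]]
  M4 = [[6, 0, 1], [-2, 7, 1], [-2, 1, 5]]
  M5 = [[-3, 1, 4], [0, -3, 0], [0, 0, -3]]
Characteristic polynomials: χ_{M1} = (x - 6)^3, χ_{M2} = (x - 6)^3, χ_{M3} = (x - 6)^3, χ_{M4} = (x - 6)^3, χ_{M5} = (x + 3)^3.

{M1}: invariant factors x - 6, x - 6, x - 6.

{M2}: invariant factors x - 6, (x - 6)^2.

{M3, M4}: invariant factors (x - 6)^3.

{M5}: invariant factors x + 3, (x + 3)^2.

Matrices are similar if and only if their invariant-factor lists agree; the partition into similarity classes is {M1}, {M2}, {M3, M4}, {M5}.

4 classes: {M1}, {M2}, {M3, M4}, {M5}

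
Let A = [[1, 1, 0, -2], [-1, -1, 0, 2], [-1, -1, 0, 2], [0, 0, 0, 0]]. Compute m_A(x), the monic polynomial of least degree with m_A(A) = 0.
m_A(x) = x^2

The characteristic polynomial factors as x^4. The minimal polynomial is ∏(x - λ)^{k_λ} where k_λ is the size of the largest Jordan block at λ.

For λ = 0: rank(A) = 1, and the largest Jordan block has size 2 (the smallest k with rank(A^k) = rank(A^(k+1))).

So m_A(x) = x^2.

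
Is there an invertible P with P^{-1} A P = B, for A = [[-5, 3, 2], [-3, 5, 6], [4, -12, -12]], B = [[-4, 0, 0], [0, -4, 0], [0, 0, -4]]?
Both have characteristic polynomial (x + 4)^3, but the minimal polynomial of A is (x + 4)^2 while the minimal polynomial of B is x + 4. The minimal polynomial is a similarity invariant, so A and B are not similar.

No.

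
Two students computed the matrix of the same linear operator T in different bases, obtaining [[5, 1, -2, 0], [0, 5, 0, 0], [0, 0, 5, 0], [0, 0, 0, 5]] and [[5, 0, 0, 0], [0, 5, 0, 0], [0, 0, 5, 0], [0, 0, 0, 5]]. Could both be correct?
No.

Both have characteristic polynomial (x - 5)^4, but the minimal polynomial of A is (x - 5)^2 while the minimal polynomial of B is x - 5. The minimal polynomial is a similarity invariant, so A and B are not similar.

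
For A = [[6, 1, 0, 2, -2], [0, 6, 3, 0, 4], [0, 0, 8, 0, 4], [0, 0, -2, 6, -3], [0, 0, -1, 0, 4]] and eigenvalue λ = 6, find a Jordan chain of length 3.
v_1 = [[0, 4, 3, -3, -1]]^T, v_2 = [[0, 5, 2, -3, -1]]^T, v_3 = [[1, 2, 0, -1, 0]]^T

We seek v_1 ∈ ker((A - 6I)^3) \ ker((A - 6I)^2), then set v_{i+1} = (A - 6I) v_i.

One such chain is v_1 = [[0, 4, 3, -3, -1]]^T, v_2 = [[0, 5, 2, -3, -1]]^T, v_3 = [[1, 2, 0, -1, 0]]^T. Check: (A - 6I) v_3 = [[0, 0, 0, 0, 0]]^T = 0.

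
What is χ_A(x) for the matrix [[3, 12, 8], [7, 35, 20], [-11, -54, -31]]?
xI - A = [[x - 3, -12, -8], [-7, x - 35, -20], [11, 54, x + 31]].

Expanding det(xI - A) along the first row:
det(xI - A) = + (x - 3)·det([[x - 35, -20], [54, x + 31]]) - (-12)·det([[-7, -20], [11, x + 31]]) + (-8)·det([[-7, x - 35], [11, 54]]).

Evaluating gives χ_A(x) = x^3 - 7x^2 + 11x - 5 = (x - 5)(x - 1)^2.

χ_A(x) = (x - 5)(x - 1)^2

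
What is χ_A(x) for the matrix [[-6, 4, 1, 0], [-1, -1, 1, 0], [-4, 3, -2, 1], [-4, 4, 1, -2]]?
xI - A = [[x + 6, -4, -1, 0], [1, x + 1, -1, 0], [4, -3, x + 2, -1], [4, -4, -1, x + 2]].

Expanding det(xI - A) along the first row:
det(xI - A) = + (x + 6)·det([[x + 1, -1, 0], [-3, x + 2, -1], [-4, -1, x + 2]]) - (-4)·det([[1, -1, 0], [4, x + 2, -1], [4, -1, x + 2]]) + (-1)·det([[1, x + 1, 0], [4, -3, -1], [4, -4, x + 2]]) - (0)·det([[1, x + 1, -1], [4, -3, x + 2], [4, -4, -1]]).

Evaluating gives χ_A(x) = x^4 + 11x^3 + 42x^2 + 68x + 40 = (x + 2)^3(x + 5).

χ_A(x) = (x + 2)^3(x + 5)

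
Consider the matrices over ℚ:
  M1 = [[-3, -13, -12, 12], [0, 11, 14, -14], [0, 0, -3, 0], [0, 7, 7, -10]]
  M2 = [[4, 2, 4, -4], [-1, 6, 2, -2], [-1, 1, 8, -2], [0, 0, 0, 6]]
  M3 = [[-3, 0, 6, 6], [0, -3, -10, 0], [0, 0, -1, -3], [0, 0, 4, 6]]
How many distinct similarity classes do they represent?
Characteristic polynomials: χ_{M1} = (x - 4)(x + 3)^3, χ_{M2} = (x - 6)^4, χ_{M3} = (x - 3)(x - 2)(x + 3)^2.

{M1}: invariant factors x + 3, (x - 4)(x + 3)^2.

{M2}: invariant factors x - 6, (x - 6)^3.

{M3}: invariant factors x + 3, (x - 3)(x - 2)(x + 3).

Matrices are similar if and only if their invariant-factor lists agree; the partition into similarity classes is {M1}, {M2}, {M3}.

3 classes: {M1}, {M2}, {M3}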